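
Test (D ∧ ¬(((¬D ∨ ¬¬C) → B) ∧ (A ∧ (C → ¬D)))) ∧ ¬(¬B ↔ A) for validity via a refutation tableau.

Not valid

Assume the negation and expand:
Initial set: {¬((D ∧ ¬(((¬D ∨ ¬¬C) → B) ∧ (A ∧ (C → ¬D)))) ∧ ¬(¬B ↔ A))}.
¬((D ∧ ¬(((¬D ∨ ¬¬C) → B) ∧ (A ∧ (C → ¬D)))) ∧ ¬(¬B ↔ A)): β-rule — branch into ¬(D ∧ ¬(((¬D ∨ ¬¬C) → B) ∧ (A ∧ (C → ¬D))))  //  ¬¬(¬B ↔ A).
  branch 1 (add ¬(D ∧ ¬(((¬D ∨ ¬¬C) → B) ∧ (A ∧ (C → ¬D))))):
    ¬(D ∧ ¬(((¬D ∨ ¬¬C) → B) ∧ (A ∧ (C → ¬D)))): β-rule — branch into ¬D  //  ¬¬(((¬D ∨ ¬¬C) → B) ∧ (A ∧ (C → ¬D))).
      branch 1.1 (add ¬D):
        ○ open, literals {D=false}.
      branch 1.2 (add ¬¬(((¬D ∨ ¬¬C) → B) ∧ (A ∧ (C → ¬D)))):
        ¬¬(((¬D ∨ ¬¬C) → B) ∧ (A ∧ (C → ¬D))): α-rule — add ((¬D ∨ ¬¬C) → B), (A ∧ (C → ¬D)).
        (A ∧ (C → ¬D)): α-rule — add A, (C → ¬D).
        ((¬D ∨ ¬¬C) → B): β-rule — branch into ¬(¬D ∨ ¬¬C)  //  B.
          branch 1.2.1 (add ¬(¬D ∨ ¬¬C)):
            ¬(¬D ∨ ¬¬C): α-rule — add ¬¬D, ¬¬¬C.
            ¬¬¬C: drop double negation, giving ¬C.
            (C → ¬D): β-rule — branch into ¬C  //  ¬D.
              branch 1.2.1.1 (add ¬C):
                ○ open, literals {A=true, C=false, D=true}.
              branch 1.2.1.2 (add ¬D):
                × closes — contains both D and ¬D.
          branch 1.2.2 (add B):
            (C → ¬D): β-rule — branch into ¬C  //  ¬D.
              branch 1.2.2.1 (add ¬C):
                ○ open, literals {A=true, B=true, C=false}.
              branch 1.2.2.2 (add ¬D):
                ○ open, literals {A=true, B=true, D=false}.
  branch 2 (add ¬¬(¬B ↔ A)):
    ¬¬(¬B ↔ A): β-rule — branch into ¬B, A  //  ¬¬B, ¬A.
      branch 2.1 (add ¬B, A):
        ○ open, literals {A=true, B=false}.
      branch 2.2 (add ¬¬B, ¬A):
        ○ open, literals {A=false, B=true}.
1 branch closed, 6 open.
An open branch gives a countermodel: D=false (unmentioned atoms arbitrary); under it the original formula is false.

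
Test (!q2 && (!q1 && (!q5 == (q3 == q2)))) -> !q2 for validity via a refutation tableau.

Valid

Assume the negation and expand:
Initial set: {F ((!q2 && (!q1 && (!q5 == (q3 == q2)))) -> !q2)}.
F ((!q2 && (!q1 && (!q5 == (q3 == q2)))) -> !q2): α-rule — add T (!q2 && (!q1 && (!q5 == (q3 == q2)))), F !q2.
T (!q2 && (!q1 && (!q5 == (q3 == q2)))): α-rule — add T !q2, T (!q1 && (!q5 == (q3 == q2))).
× closes — contains both q2 and !q2.
All 1 branch closes.
Every branch closed, so the negation is unsatisfiable and the formula is valid.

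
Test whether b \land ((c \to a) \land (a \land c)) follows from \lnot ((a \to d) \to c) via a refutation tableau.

Initial set: {\lnot ((a \to d) \to c); \lnot (b \land ((c \to a) \land (a \land c)))}.
\lnot ((a \to d) \to c): α-rule — add (a \to d), \lnot c.
\lnot (b \land ((c \to a) \land (a \land c))): β-rule — branch into \lnot b  //  \lnot ((c \to a) \land (a \land c)).
  branch 1 (add \lnot b):
    (a \to d): β-rule — branch into \lnot a  //  d.
      branch 1.1 (add \lnot a):
        ○ open, literals {a=F, b=F, c=F}.
      branch 1.2 (add d):
        ○ open, literals {b=F, c=F, d=T}.
  branch 2 (add \lnot ((c \to a) \land (a \land c))):
    (a \to d): β-rule — branch into \lnot a  //  d.
      branch 2.1 (add \lnot a):
        \lnot ((c \to a) \land (a \land c)): β-rule — branch into \lnot (c \to a)  //  \lnot (a \land c).
          branch 2.1.1 (add \lnot (c \to a)):
            \lnot (c \to a): α-rule — add c, \lnot a.
            × closes — contains both c and \lnot c.
          branch 2.1.2 (add \lnot (a \land c)):
            \lnot (a \land c): β-rule — branch into \lnot a  //  \lnot c.
              branch 2.1.2.1 (add \lnot a):
                ○ open, literals {a=F, c=F}.
              branch 2.1.2.2 (add \lnot c):
                ○ open, literals {a=F, c=F}.
      branch 2.2 (add d):
        \lnot ((c \to a) \land (a \land c)): β-rule — branch into \lnot (c \to a)  //  \lnot (a \land c).
          branch 2.2.1 (add \lnot (c \to a)):
            \lnot (c \to a): α-rule — add c, \lnot a.
            × closes — contains both c and \lnot c.
          branch 2.2.2 (add \lnot (a \land c)):
            \lnot (a \land c): β-rule — branch into \lnot a  //  \lnot c.
              branch 2.2.2.1 (add \lnot a):
                ○ open, literals {a=F, c=F, d=T}.
              branch 2.2.2.2 (add \lnot c):
                ○ open, literals {c=F, d=T}.
2 branches closed, 6 open.
An open branch gives a countermodel: a=F, b=F, c=F (unmentioned atoms arbitrary); the premises hold there but the conclusion fails.

No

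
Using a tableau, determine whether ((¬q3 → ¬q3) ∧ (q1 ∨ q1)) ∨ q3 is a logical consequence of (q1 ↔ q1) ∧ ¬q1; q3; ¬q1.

Yes

Initial set: {((q1 ↔ q1) ∧ ¬q1); q3; ¬q1; ¬(((¬q3 → ¬q3) ∧ (q1 ∨ q1)) ∨ q3)}.
((q1 ↔ q1) ∧ ¬q1): α-rule — add (q1 ↔ q1), ¬q1.
¬(((¬q3 → ¬q3) ∧ (q1 ∨ q1)) ∨ q3): α-rule — add ¬((¬q3 → ¬q3) ∧ (q1 ∨ q1)), ¬q3.
× closes — contains both q3 and ¬q3.
All 1 branch closes.
Every branch closed, so the premises entail the conclusion.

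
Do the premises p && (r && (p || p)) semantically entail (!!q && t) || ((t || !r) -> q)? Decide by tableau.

Initial set: {(p && (r && (p || p))); !((!!q && t) || ((t || !r) -> q))}.
(p && (r && (p || p))): α-rule — add p, (r && (p || p)).
!((!!q && t) || ((t || !r) -> q)): α-rule — add !(!!q && t), !((t || !r) -> q).
(r && (p || p)): α-rule — add r, (p || p).
!((t || !r) -> q): α-rule — add (t || !r), !q.
!(!!q && t): β-rule — branch into !!!q  //  !t.
  branch 1 (add !!!q):
    !!!q: drop double negation, giving !q.
    (p || p): β-rule — branch into p  //  p.
      branch 1.1 (add p):
        (t || !r): β-rule — branch into t  //  !r.
          branch 1.1.1 (add t):
            ○ open, literals {p=1, q=0, r=1, t=1}.
          branch 1.1.2 (add !r):
            × closes — contains both r and !r.
      branch 1.2 (add p):
        (t || !r): β-rule — branch into t  //  !r.
          branch 1.2.1 (add t):
            ○ open, literals {p=1, q=0, r=1, t=1}.
          branch 1.2.2 (add !r):
            × closes — contains both r and !r.
  branch 2 (add !t):
    (p || p): β-rule — branch into p  //  p.
      branch 2.1 (add p):
        (t || !r): β-rule — branch into t  //  !r.
          branch 2.1.1 (add t):
            × closes — contains both t and !t.
          branch 2.1.2 (add !r):
            × closes — contains both r and !r.
      branch 2.2 (add p):
        (t || !r): β-rule — branch into t  //  !r.
          branch 2.2.1 (add t):
            × closes — contains both t and !t.
          branch 2.2.2 (add !r):
            × closes — contains both r and !r.
6 branches closed, 2 open.
An open branch gives a countermodel: p=1, q=0, r=1, t=1 (unmentioned atoms arbitrary); the premises hold there but the conclusion fails.

No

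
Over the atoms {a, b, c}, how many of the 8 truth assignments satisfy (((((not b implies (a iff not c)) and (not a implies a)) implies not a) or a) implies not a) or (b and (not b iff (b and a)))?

Initial set: {((((((not b implies (a iff not c)) and (not a implies a)) implies not a) or a) implies not a) or (b and (not b iff (b and a))))}.
((((((not b implies (a iff not c)) and (not a implies a)) implies not a) or a) implies not a) or (b and (not b iff (b and a)))): β-rule — branch into (((((not b implies (a iff not c)) and (not a implies a)) implies not a) or a) implies not a)  //  (b and (not b iff (b and a))).
  branch 1 (add (((((not b implies (a iff not c)) and (not a implies a)) implies not a) or a) implies not a)):
    (((((not b implies (a iff not c)) and (not a implies a)) implies not a) or a) implies not a): β-rule — branch into not ((((not b implies (a iff not c)) and (not a implies a)) implies not a) or a)  //  not a.
      branch 1.1 (add not ((((not b implies (a iff not c)) and (not a implies a)) implies not a) or a)):
        not ((((not b implies (a iff not c)) and (not a implies a)) implies not a) or a): α-rule — add not (((not b implies (a iff not c)) and (not a implies a)) implies not a), not a.
        not (((not b implies (a iff not c)) and (not a implies a)) implies not a): α-rule — add ((not b implies (a iff not c)) and (not a implies a)), not not a.
        × closes — contains both a and not a.
      branch 1.2 (add not a):
        ○ open, literals {a=false}.
  branch 2 (add (b and (not b iff (b and a)))):
    (b and (not b iff (b and a))): α-rule — add b, (not b iff (b and a)).
    (not b iff (b and a)): β-rule — branch into not b, (b and a)  //  not not b, not (b and a).
      branch 2.1 (add not b, (b and a)):
        × closes — contains both b and not b.
      branch 2.2 (add not not b, not (b and a)):
        not (b and a): β-rule — branch into not b  //  not a.
          branch 2.2.1 (add not b):
            × closes — contains both b and not b.
          branch 2.2.2 (add not a):
            ○ open, literals {a=false, b=true}.
3 branches closed, 2 open.
Each open branch fixes some atoms; the unmentioned ones are free. Counting distinct full assignments: branch {a=false} (b, c) contributes 4 new; branch {a=false, b=true} (c) contributes 0 new. Total: 4.

4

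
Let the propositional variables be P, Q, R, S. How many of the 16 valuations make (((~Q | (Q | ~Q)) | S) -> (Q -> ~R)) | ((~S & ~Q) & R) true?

Initial set: {T ((((~Q | (Q | ~Q)) | S) -> (Q -> ~R)) | ((~S & ~Q) & R))}.
T ((((~Q | (Q | ~Q)) | S) -> (Q -> ~R)) | ((~S & ~Q) & R)): β-rule — branch into T (((~Q | (Q | ~Q)) | S) -> (Q -> ~R))  //  T ((~S & ~Q) & R).
  branch 1 (add T (((~Q | (Q | ~Q)) | S) -> (Q -> ~R))):
    T (((~Q | (Q | ~Q)) | S) -> (Q -> ~R)): β-rule — branch into F ((~Q | (Q | ~Q)) | S)  //  T (Q -> ~R).
      branch 1.1 (add F ((~Q | (Q | ~Q)) | S)):
        F ((~Q | (Q | ~Q)) | S): α-rule — add F (~Q | (Q | ~Q)), F S.
        F (~Q | (Q | ~Q)): α-rule — add F ~Q, F (Q | ~Q).
        F (Q | ~Q): α-rule — add F Q, F ~Q.
        × closes — contains both Q and ~Q.
      branch 1.2 (add T (Q -> ~R)):
        T (Q -> ~R): β-rule — branch into F Q  //  T ~R.
          branch 1.2.1 (add F Q):
            ○ open, literals {Q=0}.
          branch 1.2.2 (add T ~R):
            ○ open, literals {R=0}.
  branch 2 (add T ((~S & ~Q) & R)):
    T ((~S & ~Q) & R): α-rule — add T (~S & ~Q), T R.
    T (~S & ~Q): α-rule — add T ~S, T ~Q.
    ○ open, literals {Q=0, R=1, S=0}.
1 branch closed, 3 open.
Each open branch fixes some atoms; the unmentioned ones are free. Counting distinct full assignments: branch {Q=0} (P, R, S) contributes 8 new; branch {R=0} (P, Q, S) contributes 4 new; branch {Q=0, R=1, S=0} (P) contributes 0 new. Total: 12.

12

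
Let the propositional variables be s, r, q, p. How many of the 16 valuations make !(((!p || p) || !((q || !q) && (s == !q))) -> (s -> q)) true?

Initial set: {!(((!p || p) || !((q || !q) && (s == !q))) -> (s -> q))}.
!(((!p || p) || !((q || !q) && (s == !q))) -> (s -> q)): α-rule — add ((!p || p) || !((q || !q) && (s == !q))), !(s -> q).
!(s -> q): α-rule — add s, !q.
((!p || p) || !((q || !q) && (s == !q))): β-rule — branch into (!p || p)  //  !((q || !q) && (s == !q)).
  branch 1 (add (!p || p)):
    (!p || p): β-rule — branch into !p  //  p.
      branch 1.1 (add !p):
        ○ open, literals {p=0, q=0, s=1}.
      branch 1.2 (add p):
        ○ open, literals {p=1, q=0, s=1}.
  branch 2 (add !((q || !q) && (s == !q))):
    !((q || !q) && (s == !q)): β-rule — branch into !(q || !q)  //  !(s == !q).
      branch 2.1 (add !(q || !q)):
        !(q || !q): α-rule — add !q, !!q.
        × closes — contains both q and !q.
      branch 2.2 (add !(s == !q)):
        !(s == !q): β-rule — branch into s, !!q  //  !s, !q.
          branch 2.2.1 (add s, !!q):
            × closes — contains both q and !q.
          branch 2.2.2 (add !s, !q):
            × closes — contains both s and !s.
3 branches closed, 2 open.
Each open branch fixes some atoms; the unmentioned ones are free. Counting distinct full assignments: branch {p=0, q=0, s=1} (r) contributes 2 new; branch {p=1, q=0, s=1} (r) contributes 2 new. Total: 4.

4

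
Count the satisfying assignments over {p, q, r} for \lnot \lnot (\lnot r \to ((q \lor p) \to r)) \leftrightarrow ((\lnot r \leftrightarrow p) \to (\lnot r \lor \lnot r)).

Initial set: {(\lnot \lnot (\lnot r \to ((q \lor p) \to r)) \leftrightarrow ((\lnot r \leftrightarrow p) \to (\lnot r \lor \lnot r)))}.
(\lnot \lnot (\lnot r \to ((q \lor p) \to r)) \leftrightarrow ((\lnot r \leftrightarrow p) \to (\lnot r \lor \lnot r))): β-rule — branch into \lnot \lnot (\lnot r \to ((q \lor p) \to r)), ((\lnot r \leftrightarrow p) \to (\lnot r \lor \lnot r))  //  \lnot \lnot \lnot (\lnot r \to ((q \lor p) \to r)), \lnot ((\lnot r \leftrightarrow p) \to (\lnot r \lor \lnot r)).
  branch 1 (add \lnot \lnot (\lnot r \to ((q \lor p) \to r)), ((\lnot r \leftrightarrow p) \to (\lnot r \lor \lnot r))):
    \lnot \lnot (\lnot r \to ((q \lor p) \to r)): drop double negation, giving (\lnot r \to ((q \lor p) \to r)).
    ((\lnot r \leftrightarrow p) \to (\lnot r \lor \lnot r)): β-rule — branch into \lnot (\lnot r \leftrightarrow p)  //  (\lnot r \lor \lnot r).
      branch 1.1 (add \lnot (\lnot r \leftrightarrow p)):
        (\lnot r \to ((q \lor p) \to r)): β-rule — branch into \lnot \lnot r  //  ((q \lor p) \to r).
          branch 1.1.1 (add \lnot \lnot r):
            \lnot (\lnot r \leftrightarrow p): β-rule — branch into \lnot r, \lnot p  //  \lnot \lnot r, p.
              branch 1.1.1.1 (add \lnot r, \lnot p):
                × closes — contains both r and \lnot r.
              branch 1.1.1.2 (add \lnot \lnot r, p):
                ○ open, literals {p=1, r=1}.
          branch 1.1.2 (add ((q \lor p) \to r)):
            \lnot (\lnot r \leftrightarrow p): β-rule — branch into \lnot r, \lnot p  //  \lnot \lnot r, p.
              branch 1.1.2.1 (add \lnot r, \lnot p):
                ((q \lor p) \to r): β-rule — branch into \lnot (q \lor p)  //  r.
                  branch 1.1.2.1.1 (add \lnot (q \lor p)):
                    \lnot (q \lor p): α-rule — add \lnot q, \lnot p.
                    ○ open, literals {p=0, q=0, r=0}.
                  branch 1.1.2.1.2 (add r):
                    × closes — contains both r and \lnot r.
              branch 1.1.2.2 (add \lnot \lnot r, p):
                ((q \lor p) \to r): β-rule — branch into \lnot (q \lor p)  //  r.
                  branch 1.1.2.2.1 (add \lnot (q \lor p)):
                    \lnot (q \lor p): α-rule — add \lnot q, \lnot p.
                    × closes — contains both p and \lnot p.
                  branch 1.1.2.2.2 (add r):
                    ○ open, literals {p=1, r=1}.
      branch 1.2 (add (\lnot r \lor \lnot r)):
        (\lnot r \to ((q \lor p) \to r)): β-rule — branch into \lnot \lnot r  //  ((q \lor p) \to r).
          branch 1.2.1 (add \lnot \lnot r):
            (\lnot r \lor \lnot r): β-rule — branch into \lnot r  //  \lnot r.
              branch 1.2.1.1 (add \lnot r):
                × closes — contains both r and \lnot r.
              branch 1.2.1.2 (add \lnot r):
                × closes — contains both r and \lnot r.
          branch 1.2.2 (add ((q \lor p) \to r)):
            (\lnot r \lor \lnot r): β-rule — branch into \lnot r  //  \lnot r.
              branch 1.2.2.1 (add \lnot r):
                ((q \lor p) \to r): β-rule — branch into \lnot (q \lor p)  //  r.
                  branch 1.2.2.1.1 (add \lnot (q \lor p)):
                    \lnot (q \lor p): α-rule — add \lnot q, \lnot p.
                    ○ open, literals {p=0, q=0, r=0}.
                  branch 1.2.2.1.2 (add r):
                    × closes — contains both r and \lnot r.
              branch 1.2.2.2 (add \lnot r):
                ((q \lor p) \to r): β-rule — branch into \lnot (q \lor p)  //  r.
                  branch 1.2.2.2.1 (add \lnot (q \lor p)):
                    \lnot (q \lor p): α-rule — add \lnot q, \lnot p.
                    ○ open, literals {p=0, q=0, r=0}.
                  branch 1.2.2.2.2 (add r):
                    × closes — contains both r and \lnot r.
  branch 2 (add \lnot \lnot \lnot (\lnot r \to ((q \lor p) \to r)), \lnot ((\lnot r \leftrightarrow p) \to (\lnot r \lor \lnot r))):
    \lnot \lnot \lnot (\lnot r \to ((q \lor p) \to r)): drop double negation, giving \lnot (\lnot r \to ((q \lor p) \to r)).
    \lnot ((\lnot r \leftrightarrow p) \to (\lnot r \lor \lnot r)): α-rule — add (\lnot r \leftrightarrow p), \lnot (\lnot r \lor \lnot r).
    \lnot (\lnot r \to ((q \lor p) \to r)): α-rule — add \lnot r, \lnot ((q \lor p) \to r).
    \lnot (\lnot r \lor \lnot r): α-rule — add \lnot \lnot r, \lnot \lnot r.
    × closes — contains both r and \lnot r.
8 branches closed, 5 open.
Each open branch fixes some atoms; the unmentioned ones are free. Counting distinct full assignments: branch {p=1, r=1} (q) contributes 2 new; branch {p=0, q=0, r=0} (none free) contributes 1 new; branch {p=1, r=1} (q) contributes 0 new; branch {p=0, q=0, r=0} (none free) contributes 0 new; branch {p=0, q=0, r=0} (none free) contributes 0 new. Total: 3.

3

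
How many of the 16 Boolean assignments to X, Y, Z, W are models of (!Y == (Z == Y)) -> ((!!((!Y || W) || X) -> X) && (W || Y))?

12

Initial set: {((!Y == (Z == Y)) -> ((!!((!Y || W) || X) -> X) && (W || Y)))}.
((!Y == (Z == Y)) -> ((!!((!Y || W) || X) -> X) && (W || Y))): β-rule — branch into !(!Y == (Z == Y))  //  ((!!((!Y || W) || X) -> X) && (W || Y)).
  branch 1 (add !(!Y == (Z == Y))):
    !(!Y == (Z == Y)): β-rule — branch into !Y, !(Z == Y)  //  !!Y, (Z == Y).
      branch 1.1 (add !Y, !(Z == Y)):
        !(Z == Y): β-rule — branch into Z, !Y  //  !Z, Y.
          branch 1.1.1 (add Z, !Y):
            ○ open, literals {Y=F, Z=T}.
          branch 1.1.2 (add !Z, Y):
            × closes — contains both Y and !Y.
      branch 1.2 (add !!Y, (Z == Y)):
        (Z == Y): β-rule — branch into Z, Y  //  !Z, !Y.
          branch 1.2.1 (add Z, Y):
            ○ open, literals {Y=T, Z=T}.
          branch 1.2.2 (add !Z, !Y):
            × closes — contains both Y and !Y.
  branch 2 (add ((!!((!Y || W) || X) -> X) && (W || Y))):
    ((!!((!Y || W) || X) -> X) && (W || Y)): α-rule — add (!!((!Y || W) || X) -> X), (W || Y).
    (!!((!Y || W) || X) -> X): β-rule — branch into !!!((!Y || W) || X)  //  X.
      branch 2.1 (add !!!((!Y || W) || X)):
        !!!((!Y || W) || X): drop double negation, giving !((!Y || W) || X).
        !((!Y || W) || X): α-rule — add !(!Y || W), !X.
        !(!Y || W): α-rule — add !!Y, !W.
        (W || Y): β-rule — branch into W  //  Y.
          branch 2.1.1 (add W):
            × closes — contains both W and !W.
          branch 2.1.2 (add Y):
            ○ open, literals {W=F, X=F, Y=T}.
      branch 2.2 (add X):
        (W || Y): β-rule — branch into W  //  Y.
          branch 2.2.1 (add W):
            ○ open, literals {W=T, X=T}.
          branch 2.2.2 (add Y):
            ○ open, literals {X=T, Y=T}.
3 branches closed, 5 open.
Each open branch fixes some atoms; the unmentioned ones are free. Counting distinct full assignments: branch {Y=F, Z=T} (X, W) contributes 4 new; branch {Y=T, Z=T} (X, W) contributes 4 new; branch {W=F, X=F, Y=T} (Z) contributes 1 new; branch {W=T, X=T} (Y, Z) contributes 2 new; branch {X=T, Y=T} (Z, W) contributes 1 new. Total: 12.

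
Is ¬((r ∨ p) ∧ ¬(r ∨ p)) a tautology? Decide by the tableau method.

Assume the negation and expand:
Initial set: {¬¬((r ∨ p) ∧ ¬(r ∨ p))}.
¬¬((r ∨ p) ∧ ¬(r ∨ p)): α-rule — add (r ∨ p), ¬(r ∨ p).
¬(r ∨ p): α-rule — add ¬r, ¬p.
(r ∨ p): β-rule — branch into r  //  p.
  branch 1 (add r):
    × closes — contains both r and ¬r.
  branch 2 (add p):
    × closes — contains both p and ¬p.
All 2 branches close.
Every branch closed, so the negation is unsatisfiable and the formula is valid.

Valid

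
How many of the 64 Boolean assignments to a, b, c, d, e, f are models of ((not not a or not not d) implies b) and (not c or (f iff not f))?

20

Initial set: {(((not not a or not not d) implies b) and (not c or (f iff not f)))}.
(((not not a or not not d) implies b) and (not c or (f iff not f))): α-rule — add ((not not a or not not d) implies b), (not c or (f iff not f)).
((not not a or not not d) implies b): β-rule — branch into not (not not a or not not d)  //  b.
  branch 1 (add not (not not a or not not d)):
    not (not not a or not not d): α-rule — add not not not a, not not not d.
    not not not a: drop double negation, giving not a.
    not not not d: drop double negation, giving not d.
    (not c or (f iff not f)): β-rule — branch into not c  //  (f iff not f).
      branch 1.1 (add not c):
        ○ open, literals {a=false, c=false, d=false}.
      branch 1.2 (add (f iff not f)):
        (f iff not f): β-rule — branch into f, not f  //  not f, not not f.
          branch 1.2.1 (add f, not f):
            × closes — contains both f and not f.
          branch 1.2.2 (add not f, not not f):
            × closes — contains both f and not f.
  branch 2 (add b):
    (not c or (f iff not f)): β-rule — branch into not c  //  (f iff not f).
      branch 2.1 (add not c):
        ○ open, literals {b=true, c=false}.
      branch 2.2 (add (f iff not f)):
        (f iff not f): β-rule — branch into f, not f  //  not f, not not f.
          branch 2.2.1 (add f, not f):
            × closes — contains both f and not f.
          branch 2.2.2 (add not f, not not f):
            × closes — contains both f and not f.
4 branches closed, 2 open.
Each open branch fixes some atoms; the unmentioned ones are free. Counting distinct full assignments: branch {a=false, c=false, d=false} (b, e, f) contributes 8 new; branch {b=true, c=false} (a, d, e, f) contributes 12 new. Total: 20.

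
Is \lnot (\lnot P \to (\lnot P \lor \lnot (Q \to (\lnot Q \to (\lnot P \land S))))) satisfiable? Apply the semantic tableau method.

Initial set: {\lnot (\lnot P \to (\lnot P \lor \lnot (Q \to (\lnot Q \to (\lnot P \land S)))))}.
\lnot (\lnot P \to (\lnot P \lor \lnot (Q \to (\lnot Q \to (\lnot P \land S))))): α-rule — add \lnot P, \lnot (\lnot P \lor \lnot (Q \to (\lnot Q \to (\lnot P \land S)))).
\lnot (\lnot P \lor \lnot (Q \to (\lnot Q \to (\lnot P \land S)))): α-rule — add \lnot \lnot P, \lnot \lnot (Q \to (\lnot Q \to (\lnot P \land S))).
× closes — contains both P and \lnot P.
All 1 branch closes.
Every branch closed; the formula is unsatisfiable.

Unsatisfiable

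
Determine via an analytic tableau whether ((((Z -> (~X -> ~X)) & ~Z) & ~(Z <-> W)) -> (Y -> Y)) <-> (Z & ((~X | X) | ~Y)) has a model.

Initial set: {(((((Z -> (~X -> ~X)) & ~Z) & ~(Z <-> W)) -> (Y -> Y)) <-> (Z & ((~X | X) | ~Y)))}.
(((((Z -> (~X -> ~X)) & ~Z) & ~(Z <-> W)) -> (Y -> Y)) <-> (Z & ((~X | X) | ~Y))): β-rule — branch into ((((Z -> (~X -> ~X)) & ~Z) & ~(Z <-> W)) -> (Y -> Y)), (Z & ((~X | X) | ~Y))  //  ~((((Z -> (~X -> ~X)) & ~Z) & ~(Z <-> W)) -> (Y -> Y)), ~(Z & ((~X | X) | ~Y)).
  branch 1 (add ((((Z -> (~X -> ~X)) & ~Z) & ~(Z <-> W)) -> (Y -> Y)), (Z & ((~X | X) | ~Y))):
    (Z & ((~X | X) | ~Y)): α-rule — add Z, ((~X | X) | ~Y).
    ((((Z -> (~X -> ~X)) & ~Z) & ~(Z <-> W)) -> (Y -> Y)): β-rule — branch into ~(((Z -> (~X -> ~X)) & ~Z) & ~(Z <-> W))  //  (Y -> Y).
      branch 1.1 (add ~(((Z -> (~X -> ~X)) & ~Z) & ~(Z <-> W))):
        ((~X | X) | ~Y): β-rule — branch into (~X | X)  //  ~Y.
          branch 1.1.1 (add (~X | X)):
            ~(((Z -> (~X -> ~X)) & ~Z) & ~(Z <-> W)): β-rule — branch into ~((Z -> (~X -> ~X)) & ~Z)  //  ~~(Z <-> W).
              branch 1.1.1.1 (add ~((Z -> (~X -> ~X)) & ~Z)):
                (~X | X): β-rule — branch into ~X  //  X.
                  branch 1.1.1.1.1 (add ~X):
                    ~((Z -> (~X -> ~X)) & ~Z): β-rule — branch into ~(Z -> (~X -> ~X))  //  ~~Z.
                      branch 1.1.1.1.1.1 (add ~(Z -> (~X -> ~X))):
                        ~(Z -> (~X -> ~X)): α-rule — add Z, ~(~X -> ~X).
                        ~(~X -> ~X): α-rule — add ~X, ~~X.
                        × closes — contains both X and ~X.
                      branch 1.1.1.1.1.2 (add ~~Z):
                        ○ open, literals {X=F, Z=T}.
                  branch 1.1.1.1.2 (add X):
                    ~((Z -> (~X -> ~X)) & ~Z): β-rule — branch into ~(Z -> (~X -> ~X))  //  ~~Z.
                      branch 1.1.1.1.2.1 (add ~(Z -> (~X -> ~X))):
                        ~(Z -> (~X -> ~X)): α-rule — add Z, ~(~X -> ~X).
                        ~(~X -> ~X): α-rule — add ~X, ~~X.
                        × closes — contains both X and ~X.
                      branch 1.1.1.1.2.2 (add ~~Z):
                        ○ open, literals {X=T, Z=T}.
              branch 1.1.1.2 (add ~~(Z <-> W)):
                (~X | X): β-rule — branch into ~X  //  X.
                  branch 1.1.1.2.1 (add ~X):
                    ~~(Z <-> W): β-rule — branch into Z, W  //  ~Z, ~W.
                      branch 1.1.1.2.1.1 (add Z, W):
                        ○ open, literals {W=T, X=F, Z=T}.
                      branch 1.1.1.2.1.2 (add ~Z, ~W):
                        × closes — contains both Z and ~Z.
                  branch 1.1.1.2.2 (add X):
                    ~~(Z <-> W): β-rule — branch into Z, W  //  ~Z, ~W.
                      branch 1.1.1.2.2.1 (add Z, W):
                        ○ open, literals {W=T, X=T, Z=T}.
                      branch 1.1.1.2.2.2 (add ~Z, ~W):
                        × closes — contains both Z and ~Z.
          branch 1.1.2 (add ~Y):
            ~(((Z -> (~X -> ~X)) & ~Z) & ~(Z <-> W)): β-rule — branch into ~((Z -> (~X -> ~X)) & ~Z)  //  ~~(Z <-> W).
              branch 1.1.2.1 (add ~((Z -> (~X -> ~X)) & ~Z)):
                ~((Z -> (~X -> ~X)) & ~Z): β-rule — branch into ~(Z -> (~X -> ~X))  //  ~~Z.
                  branch 1.1.2.1.1 (add ~(Z -> (~X -> ~X))):
                    ~(Z -> (~X -> ~X)): α-rule — add Z, ~(~X -> ~X).
                    ~(~X -> ~X): α-rule — add ~X, ~~X.
                    × closes — contains both X and ~X.
                  branch 1.1.2.1.2 (add ~~Z):
                    ○ open, literals {Y=F, Z=T}.
              branch 1.1.2.2 (add ~~(Z <-> W)):
                ~~(Z <-> W): β-rule — branch into Z, W  //  ~Z, ~W.
                  branch 1.1.2.2.1 (add Z, W):
                    ○ open, literals {W=T, Y=F, Z=T}.
                  branch 1.1.2.2.2 (add ~Z, ~W):
                    × closes — contains both Z and ~Z.
      branch 1.2 (add (Y -> Y)):
        ((~X | X) | ~Y): β-rule — branch into (~X | X)  //  ~Y.
          branch 1.2.1 (add (~X | X)):
            (Y -> Y): β-rule — branch into ~Y  //  Y.
              branch 1.2.1.1 (add ~Y):
                (~X | X): β-rule — branch into ~X  //  X.
                  branch 1.2.1.1.1 (add ~X):
                    ○ open, literals {X=F, Y=F, Z=T}.
                  branch 1.2.1.1.2 (add X):
                    ○ open, literals {X=T, Y=F, Z=T}.
              branch 1.2.1.2 (add Y):
                (~X | X): β-rule — branch into ~X  //  X.
                  branch 1.2.1.2.1 (add ~X):
                    ○ open, literals {X=F, Y=T, Z=T}.
                  branch 1.2.1.2.2 (add X):
                    ○ open, literals {X=T, Y=T, Z=T}.
          branch 1.2.2 (add ~Y):
            (Y -> Y): β-rule — branch into ~Y  //  Y.
              branch 1.2.2.1 (add ~Y):
                ○ open, literals {Y=F, Z=T}.
              branch 1.2.2.2 (add Y):
                × closes — contains both Y and ~Y.
  branch 2 (add ~((((Z -> (~X -> ~X)) & ~Z) & ~(Z <-> W)) -> (Y -> Y)), ~(Z & ((~X | X) | ~Y))):
    ~((((Z -> (~X -> ~X)) & ~Z) & ~(Z <-> W)) -> (Y -> Y)): α-rule — add (((Z -> (~X -> ~X)) & ~Z) & ~(Z <-> W)), ~(Y -> Y).
    (((Z -> (~X -> ~X)) & ~Z) & ~(Z <-> W)): α-rule — add ((Z -> (~X -> ~X)) & ~Z), ~(Z <-> W).
    ~(Y -> Y): α-rule — add Y, ~Y.
    × closes — contains both Y and ~Y.
8 branches closed, 11 open.
An open branch gives a satisfying assignment: X=F, Z=T.

Satisfiable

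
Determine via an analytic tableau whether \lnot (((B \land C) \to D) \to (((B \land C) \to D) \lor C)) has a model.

Unsatisfiable

Initial set: {\lnot (((B \land C) \to D) \to (((B \land C) \to D) \lor C))}.
\lnot (((B \land C) \to D) \to (((B \land C) \to D) \lor C)): α-rule — add ((B \land C) \to D), \lnot (((B \land C) \to D) \lor C).
\lnot (((B \land C) \to D) \lor C): α-rule — add \lnot ((B \land C) \to D), \lnot C.
\lnot ((B \land C) \to D): α-rule — add (B \land C), \lnot D.
(B \land C): α-rule — add B, C.
× closes — contains both C and \lnot C.
All 1 branch closes.
Every branch closed; the formula is unsatisfiable.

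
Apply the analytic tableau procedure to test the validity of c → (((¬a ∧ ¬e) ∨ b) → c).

Valid

Assume the negation and expand:
Initial set: {¬(c → (((¬a ∧ ¬e) ∨ b) → c))}.
¬(c → (((¬a ∧ ¬e) ∨ b) → c)): α-rule — add c, ¬(((¬a ∧ ¬e) ∨ b) → c).
¬(((¬a ∧ ¬e) ∨ b) → c): α-rule — add ((¬a ∧ ¬e) ∨ b), ¬c.
× closes — contains both c and ¬c.
All 1 branch closes.
Every branch closed, so the negation is unsatisfiable and the formula is valid.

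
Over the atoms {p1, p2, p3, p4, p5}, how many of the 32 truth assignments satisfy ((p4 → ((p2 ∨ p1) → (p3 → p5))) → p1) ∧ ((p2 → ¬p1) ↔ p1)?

8

Initial set: {T (((p4 → ((p2 ∨ p1) → (p3 → p5))) → p1) ∧ ((p2 → ¬p1) ↔ p1))}.
T (((p4 → ((p2 ∨ p1) → (p3 → p5))) → p1) ∧ ((p2 → ¬p1) ↔ p1)): α-rule — add T ((p4 → ((p2 ∨ p1) → (p3 → p5))) → p1), T ((p2 → ¬p1) ↔ p1).
T ((p4 → ((p2 ∨ p1) → (p3 → p5))) → p1): β-rule — branch into F (p4 → ((p2 ∨ p1) → (p3 → p5)))  //  T p1.
  branch 1 (add F (p4 → ((p2 ∨ p1) → (p3 → p5)))):
    F (p4 → ((p2 ∨ p1) → (p3 → p5))): α-rule — add T p4, F ((p2 ∨ p1) → (p3 → p5)).
    F ((p2 ∨ p1) → (p3 → p5)): α-rule — add T (p2 ∨ p1), F (p3 → p5).
    F (p3 → p5): α-rule — add T p3, F p5.
    T ((p2 → ¬p1) ↔ p1): β-rule — branch into T (p2 → ¬p1), T p1  //  F (p2 → ¬p1), F p1.
      branch 1.1 (add T (p2 → ¬p1), T p1):
        T (p2 ∨ p1): β-rule — branch into T p2  //  T p1.
          branch 1.1.1 (add T p2):
            T (p2 → ¬p1): β-rule — branch into F p2  //  T ¬p1.
              branch 1.1.1.1 (add F p2):
                × closes — contains both p2 and ¬p2.
              branch 1.1.1.2 (add T ¬p1):
                × closes — contains both p1 and ¬p1.
          branch 1.1.2 (add T p1):
            T (p2 → ¬p1): β-rule — branch into F p2  //  T ¬p1.
              branch 1.1.2.1 (add F p2):
                ○ open, literals {p1=1, p2=0, p3=1, p4=1, p5=0}.
              branch 1.1.2.2 (add T ¬p1):
                × closes — contains both p1 and ¬p1.
      branch 1.2 (add F (p2 → ¬p1), F p1):
        F (p2 → ¬p1): α-rule — add T p2, F ¬p1.
        × closes — contains both p1 and ¬p1.
  branch 2 (add T p1):
    T ((p2 → ¬p1) ↔ p1): β-rule — branch into T (p2 → ¬p1), T p1  //  F (p2 → ¬p1), F p1.
      branch 2.1 (add T (p2 → ¬p1), T p1):
        T (p2 → ¬p1): β-rule — branch into F p2  //  T ¬p1.
          branch 2.1.1 (add F p2):
            ○ open, literals {p1=1, p2=0}.
          branch 2.1.2 (add T ¬p1):
            × closes — contains both p1 and ¬p1.
      branch 2.2 (add F (p2 → ¬p1), F p1):
        × closes — contains both p1 and ¬p1.
6 branches closed, 2 open.
Each open branch fixes some atoms; the unmentioned ones are free. Counting distinct full assignments: branch {p1=1, p2=0, p3=1, p4=1, p5=0} (none free) contributes 1 new; branch {p1=1, p2=0} (p3, p4, p5) contributes 7 new. Total: 8.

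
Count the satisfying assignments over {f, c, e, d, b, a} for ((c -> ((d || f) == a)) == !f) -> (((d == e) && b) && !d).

Initial set: {(((c -> ((d || f) == a)) == !f) -> (((d == e) && b) && !d))}.
(((c -> ((d || f) == a)) == !f) -> (((d == e) && b) && !d)): β-rule — branch into !((c -> ((d || f) == a)) == !f)  //  (((d == e) && b) && !d).
  branch 1 (add !((c -> ((d || f) == a)) == !f)):
    !((c -> ((d || f) == a)) == !f): β-rule — branch into (c -> ((d || f) == a)), !!f  //  !(c -> ((d || f) == a)), !f.
      branch 1.1 (add (c -> ((d || f) == a)), !!f):
        (c -> ((d || f) == a)): β-rule — branch into !c  //  ((d || f) == a).
          branch 1.1.1 (add !c):
            ○ open, literals {c=false, f=true}.
          branch 1.1.2 (add ((d || f) == a)):
            ((d || f) == a): β-rule — branch into (d || f), a  //  !(d || f), !a.
              branch 1.1.2.1 (add (d || f), a):
                (d || f): β-rule — branch into d  //  f.
                  branch 1.1.2.1.1 (add d):
                    ○ open, literals {a=true, d=true, f=true}.
                  branch 1.1.2.1.2 (add f):
                    ○ open, literals {a=true, f=true}.
              branch 1.1.2.2 (add !(d || f), !a):
                !(d || f): α-rule — add !d, !f.
                × closes — contains both f and !f.
      branch 1.2 (add !(c -> ((d || f) == a)), !f):
        !(c -> ((d || f) == a)): α-rule — add c, !((d || f) == a).
        !((d || f) == a): β-rule — branch into (d || f), !a  //  !(d || f), a.
          branch 1.2.1 (add (d || f), !a):
            (d || f): β-rule — branch into d  //  f.
              branch 1.2.1.1 (add d):
                ○ open, literals {a=false, c=true, d=true, f=false}.
              branch 1.2.1.2 (add f):
                × closes — contains both f and !f.
          branch 1.2.2 (add !(d || f), a):
            !(d || f): α-rule — add !d, !f.
            ○ open, literals {a=true, c=true, d=false, f=false}.
  branch 2 (add (((d == e) && b) && !d)):
    (((d == e) && b) && !d): α-rule — add ((d == e) && b), !d.
    ((d == e) && b): α-rule — add (d == e), b.
    (d == e): β-rule — branch into d, e  //  !d, !e.
      branch 2.1 (add d, e):
        × closes — contains both d and !d.
      branch 2.2 (add !d, !e):
        ○ open, literals {b=true, d=false, e=false}.
3 branches closed, 6 open.
Each open branch fixes some atoms; the unmentioned ones are free. Counting distinct full assignments: branch {c=false, f=true} (e, d, b, a) contributes 16 new; branch {a=true, d=true, f=true} (c, e, b) contributes 4 new; branch {a=true, f=true} (c, e, d, b) contributes 4 new; branch {a=false, c=true, d=true, f=false} (e, b) contributes 4 new; branch {a=true, c=true, d=false, f=false} (e, b) contributes 4 new; branch {b=true, d=false, e=false} (f, c, a) contributes 4 new. Total: 36.

36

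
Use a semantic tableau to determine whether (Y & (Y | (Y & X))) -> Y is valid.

Valid

Assume the negation and expand:
Initial set: {~((Y & (Y | (Y & X))) -> Y)}.
~((Y & (Y | (Y & X))) -> Y): α-rule — add (Y & (Y | (Y & X))), ~Y.
(Y & (Y | (Y & X))): α-rule — add Y, (Y | (Y & X)).
× closes — contains both Y and ~Y.
All 1 branch closes.
Every branch closed, so the negation is unsatisfiable and the formula is valid.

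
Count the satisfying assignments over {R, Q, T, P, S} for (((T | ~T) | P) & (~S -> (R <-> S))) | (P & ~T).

26

Initial set: {((((T | ~T) | P) & (~S -> (R <-> S))) | (P & ~T))}.
((((T | ~T) | P) & (~S -> (R <-> S))) | (P & ~T)): β-rule — branch into (((T | ~T) | P) & (~S -> (R <-> S)))  //  (P & ~T).
  branch 1 (add (((T | ~T) | P) & (~S -> (R <-> S)))):
    (((T | ~T) | P) & (~S -> (R <-> S))): α-rule — add ((T | ~T) | P), (~S -> (R <-> S)).
    ((T | ~T) | P): β-rule — branch into (T | ~T)  //  P.
      branch 1.1 (add (T | ~T)):
        (~S -> (R <-> S)): β-rule — branch into ~~S  //  (R <-> S).
          branch 1.1.1 (add ~~S):
            (T | ~T): β-rule — branch into T  //  ~T.
              branch 1.1.1.1 (add T):
                ○ open, literals {S=true, T=true}.
              branch 1.1.1.2 (add ~T):
                ○ open, literals {S=true, T=false}.
          branch 1.1.2 (add (R <-> S)):
            (T | ~T): β-rule — branch into T  //  ~T.
              branch 1.1.2.1 (add T):
                (R <-> S): β-rule — branch into R, S  //  ~R, ~S.
                  branch 1.1.2.1.1 (add R, S):
                    ○ open, literals {R=true, S=true, T=true}.
                  branch 1.1.2.1.2 (add ~R, ~S):
                    ○ open, literals {R=false, S=false, T=true}.
              branch 1.1.2.2 (add ~T):
                (R <-> S): β-rule — branch into R, S  //  ~R, ~S.
                  branch 1.1.2.2.1 (add R, S):
                    ○ open, literals {R=true, S=true, T=false}.
                  branch 1.1.2.2.2 (add ~R, ~S):
                    ○ open, literals {R=false, S=false, T=false}.
      branch 1.2 (add P):
        (~S -> (R <-> S)): β-rule — branch into ~~S  //  (R <-> S).
          branch 1.2.1 (add ~~S):
            ○ open, literals {P=true, S=true}.
          branch 1.2.2 (add (R <-> S)):
            (R <-> S): β-rule — branch into R, S  //  ~R, ~S.
              branch 1.2.2.1 (add R, S):
                ○ open, literals {P=true, R=true, S=true}.
              branch 1.2.2.2 (add ~R, ~S):
                ○ open, literals {P=true, R=false, S=false}.
  branch 2 (add (P & ~T)):
    (P & ~T): α-rule — add P, ~T.
    ○ open, literals {P=true, T=false}.
0 branches closed, 10 open.
Each open branch fixes some atoms; the unmentioned ones are free. Counting distinct full assignments: branch {S=true, T=true} (R, Q, P) contributes 8 new; branch {S=true, T=false} (R, Q, P) contributes 8 new; branch {R=true, S=true, T=true} (Q, P) contributes 0 new; branch {R=false, S=false, T=true} (Q, P) contributes 4 new; branch {R=true, S=true, T=false} (Q, P) contributes 0 new; branch {R=false, S=false, T=false} (Q, P) contributes 4 new; branch {P=true, S=true} (R, Q, T) contributes 0 new; branch {P=true, R=true, S=true} (Q, T) contributes 0 new; branch {P=true, R=false, S=false} (Q, T) contributes 0 new; branch {P=true, T=false} (R, Q, S) contributes 2 new. Total: 26.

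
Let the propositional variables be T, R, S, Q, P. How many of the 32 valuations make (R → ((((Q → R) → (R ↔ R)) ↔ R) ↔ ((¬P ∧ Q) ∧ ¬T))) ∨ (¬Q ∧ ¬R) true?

18

Initial set: {((R → ((((Q → R) → (R ↔ R)) ↔ R) ↔ ((¬P ∧ Q) ∧ ¬T))) ∨ (¬Q ∧ ¬R))}.
((R → ((((Q → R) → (R ↔ R)) ↔ R) ↔ ((¬P ∧ Q) ∧ ¬T))) ∨ (¬Q ∧ ¬R)): β-rule — branch into (R → ((((Q → R) → (R ↔ R)) ↔ R) ↔ ((¬P ∧ Q) ∧ ¬T)))  //  (¬Q ∧ ¬R).
  branch 1 (add (R → ((((Q → R) → (R ↔ R)) ↔ R) ↔ ((¬P ∧ Q) ∧ ¬T)))):
    (R → ((((Q → R) → (R ↔ R)) ↔ R) ↔ ((¬P ∧ Q) ∧ ¬T))): β-rule — branch into ¬R  //  ((((Q → R) → (R ↔ R)) ↔ R) ↔ ((¬P ∧ Q) ∧ ¬T)).
      branch 1.1 (add ¬R):
        ○ open, literals {R=0}.
      branch 1.2 (add ((((Q → R) → (R ↔ R)) ↔ R) ↔ ((¬P ∧ Q) ∧ ¬T))):
        ((((Q → R) → (R ↔ R)) ↔ R) ↔ ((¬P ∧ Q) ∧ ¬T)): β-rule — branch into (((Q → R) → (R ↔ R)) ↔ R), ((¬P ∧ Q) ∧ ¬T)  //  ¬(((Q → R) → (R ↔ R)) ↔ R), ¬((¬P ∧ Q) ∧ ¬T).
          branch 1.2.1 (add (((Q → R) → (R ↔ R)) ↔ R), ((¬P ∧ Q) ∧ ¬T)):
            ((¬P ∧ Q) ∧ ¬T): α-rule — add (¬P ∧ Q), ¬T.
            (¬P ∧ Q): α-rule — add ¬P, Q.
            (((Q → R) → (R ↔ R)) ↔ R): β-rule — branch into ((Q → R) → (R ↔ R)), R  //  ¬((Q → R) → (R ↔ R)), ¬R.
              branch 1.2.1.1 (add ((Q → R) → (R ↔ R)), R):
                ((Q → R) → (R ↔ R)): β-rule — branch into ¬(Q → R)  //  (R ↔ R).
                  branch 1.2.1.1.1 (add ¬(Q → R)):
                    ¬(Q → R): α-rule — add Q, ¬R.
                    × closes — contains both R and ¬R.
                  branch 1.2.1.1.2 (add (R ↔ R)):
                    (R ↔ R): β-rule — branch into R, R  //  ¬R, ¬R.
                      branch 1.2.1.1.2.1 (add R, R):
                        ○ open, literals {P=0, Q=1, R=1, T=0}.
                      branch 1.2.1.1.2.2 (add ¬R, ¬R):
                        × closes — contains both R and ¬R.
              branch 1.2.1.2 (add ¬((Q → R) → (R ↔ R)), ¬R):
                ¬((Q → R) → (R ↔ R)): α-rule — add (Q → R), ¬(R ↔ R).
                (Q → R): β-rule — branch into ¬Q  //  R.
                  branch 1.2.1.2.1 (add ¬Q):
                    × closes — contains both Q and ¬Q.
                  branch 1.2.1.2.2 (add R):
                    × closes — contains both R and ¬R.
          branch 1.2.2 (add ¬(((Q → R) → (R ↔ R)) ↔ R), ¬((¬P ∧ Q) ∧ ¬T)):
            ¬(((Q → R) → (R ↔ R)) ↔ R): β-rule — branch into ((Q → R) → (R ↔ R)), ¬R  //  ¬((Q → R) → (R ↔ R)), R.
              branch 1.2.2.1 (add ((Q → R) → (R ↔ R)), ¬R):
                ¬((¬P ∧ Q) ∧ ¬T): β-rule — branch into ¬(¬P ∧ Q)  //  ¬¬T.
                  branch 1.2.2.1.1 (add ¬(¬P ∧ Q)):
                    ((Q → R) → (R ↔ R)): β-rule — branch into ¬(Q → R)  //  (R ↔ R).
                      branch 1.2.2.1.1.1 (add ¬(Q → R)):
                        ¬(Q → R): α-rule — add Q, ¬R.
                        ¬(¬P ∧ Q): β-rule — branch into ¬¬P  //  ¬Q.
                          branch 1.2.2.1.1.1.1 (add ¬¬P):
                            ○ open, literals {P=1, Q=1, R=0}.
                          branch 1.2.2.1.1.1.2 (add ¬Q):
                            × closes — contains both Q and ¬Q.
                      branch 1.2.2.1.1.2 (add (R ↔ R)):
                        ¬(¬P ∧ Q): β-rule — branch into ¬¬P  //  ¬Q.
                          branch 1.2.2.1.1.2.1 (add ¬¬P):
                            (R ↔ R): β-rule — branch into R, R  //  ¬R, ¬R.
                              branch 1.2.2.1.1.2.1.1 (add R, R):
                                × closes — contains both R and ¬R.
                              branch 1.2.2.1.1.2.1.2 (add ¬R, ¬R):
                                ○ open, literals {P=1, R=0}.
                          branch 1.2.2.1.1.2.2 (add ¬Q):
                            (R ↔ R): β-rule — branch into R, R  //  ¬R, ¬R.
                              branch 1.2.2.1.1.2.2.1 (add R, R):
                                × closes — contains both R and ¬R.
                              branch 1.2.2.1.1.2.2.2 (add ¬R, ¬R):
                                ○ open, literals {Q=0, R=0}.
                  branch 1.2.2.1.2 (add ¬¬T):
                    ((Q → R) → (R ↔ R)): β-rule — branch into ¬(Q → R)  //  (R ↔ R).
                      branch 1.2.2.1.2.1 (add ¬(Q → R)):
                        ¬(Q → R): α-rule — add Q, ¬R.
                        ○ open, literals {Q=1, R=0, T=1}.
                      branch 1.2.2.1.2.2 (add (R ↔ R)):
                        (R ↔ R): β-rule — branch into R, R  //  ¬R, ¬R.
                          branch 1.2.2.1.2.2.1 (add R, R):
                            × closes — contains both R and ¬R.
                          branch 1.2.2.1.2.2.2 (add ¬R, ¬R):
                            ○ open, literals {R=0, T=1}.
              branch 1.2.2.2 (add ¬((Q → R) → (R ↔ R)), R):
                ¬((Q → R) → (R ↔ R)): α-rule — add (Q → R), ¬(R ↔ R).
                ¬((¬P ∧ Q) ∧ ¬T): β-rule — branch into ¬(¬P ∧ Q)  //  ¬¬T.
                  branch 1.2.2.2.1 (add ¬(¬P ∧ Q)):
                    (Q → R): β-rule — branch into ¬Q  //  R.
                      branch 1.2.2.2.1.1 (add ¬Q):
                        ¬(R ↔ R): β-rule — branch into R, ¬R  //  ¬R, R.
                          branch 1.2.2.2.1.1.1 (add R, ¬R):
                            × closes — contains both R and ¬R.
                          branch 1.2.2.2.1.1.2 (add ¬R, R):
                            × closes — contains both R and ¬R.
                      branch 1.2.2.2.1.2 (add R):
                        ¬(R ↔ R): β-rule — branch into R, ¬R  //  ¬R, R.
                          branch 1.2.2.2.1.2.1 (add R, ¬R):
                            × closes — contains both R and ¬R.
                          branch 1.2.2.2.1.2.2 (add ¬R, R):
                            × closes — contains both R and ¬R.
                  branch 1.2.2.2.2 (add ¬¬T):
                    (Q → R): β-rule — branch into ¬Q  //  R.
                      branch 1.2.2.2.2.1 (add ¬Q):
                        ¬(R ↔ R): β-rule — branch into R, ¬R  //  ¬R, R.
                          branch 1.2.2.2.2.1.1 (add R, ¬R):
                            × closes — contains both R and ¬R.
                          branch 1.2.2.2.2.1.2 (add ¬R, R):
                            × closes — contains both R and ¬R.
                      branch 1.2.2.2.2.2 (add R):
                        ¬(R ↔ R): β-rule — branch into R, ¬R  //  ¬R, R.
                          branch 1.2.2.2.2.2.1 (add R, ¬R):
                            × closes — contains both R and ¬R.
                          branch 1.2.2.2.2.2.2 (add ¬R, R):
                            × closes — contains both R and ¬R.
  branch 2 (add (¬Q ∧ ¬R)):
    (¬Q ∧ ¬R): α-rule — add ¬Q, ¬R.
    ○ open, literals {Q=0, R=0}.
16 branches closed, 8 open.
Each open branch fixes some atoms; the unmentioned ones are free. Counting distinct full assignments: branch {R=0} (T, S, Q, P) contributes 16 new; branch {P=0, Q=1, R=1, T=0} (S) contributes 2 new; branch {P=1, Q=1, R=0} (T, S) contributes 0 new; branch {P=1, R=0} (T, S, Q) contributes 0 new; branch {Q=0, R=0} (T, S, P) contributes 0 new; branch {Q=1, R=0, T=1} (S, P) contributes 0 new; branch {R=0, T=1} (S, Q, P) contributes 0 new; branch {Q=0, R=0} (T, S, P) contributes 0 new. Total: 18.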